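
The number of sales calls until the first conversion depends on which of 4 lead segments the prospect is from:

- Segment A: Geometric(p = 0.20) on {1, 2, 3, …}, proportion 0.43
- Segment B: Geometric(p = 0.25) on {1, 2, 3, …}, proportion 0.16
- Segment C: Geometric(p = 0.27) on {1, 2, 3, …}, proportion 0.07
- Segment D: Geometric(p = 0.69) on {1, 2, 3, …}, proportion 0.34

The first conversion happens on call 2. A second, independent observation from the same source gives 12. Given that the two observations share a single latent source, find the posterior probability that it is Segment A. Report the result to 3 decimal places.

0.732

Apply Bayes' rule: the posterior for each component is proportional to its prior times its likelihood at x.
Since both observations come from the same component, the likelihood for component k is f_k(x₁)·f_k(x₂).
  L_A = [0.20·(1−0.20)^1 = 0.20·0.8 = 0.16] × [0.0171799] = 0.00274878
  L_B = [0.25·(1−0.25)^1 = 0.25·0.75 = 0.1875] × [0.0105588] = 0.00197977
  L_C = [0.27·(1−0.27)^1 = 0.27·0.73 = 0.1971] × [0.00847062] = 0.00166956
  L_D = [0.69·(1−0.69)^1 = 0.69·0.31 = 0.2139] × [1.75318e-06] = 3.75006e-07
Multiply by the mixture weights:
  w_A·L_A = 0.43 × 0.00274878 = 0.00118197
  w_B·L_B = 0.16 × 0.00197977 = 0.000316764
  w_C·L_C = 0.07 × 0.00166956 = 0.000116869
  w_D·L_D = 0.34 × 3.75006e-07 = 1.27502e-07
Sum: 0.00118197 + 0.000316764 + 0.000116869 + 1.27502e-07 = 0.00161574
Responsibility of Segment A: 0.00118197 / 0.00161574 ≈ 0.732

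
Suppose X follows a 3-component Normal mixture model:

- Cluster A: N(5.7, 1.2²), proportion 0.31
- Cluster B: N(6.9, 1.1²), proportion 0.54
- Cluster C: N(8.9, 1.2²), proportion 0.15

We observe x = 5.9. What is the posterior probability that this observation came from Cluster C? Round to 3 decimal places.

The responsibility of component k is π_k f_k(x) divided by Σ_j π_j f_j(x).
Normal densities:
  p_A = (1/(1.2·√(2π)))·exp(−(5.9−5.7)²/(2·1.2²)) = 0.332452·exp(-0.01389) = 0.327866
  p_B = (1/(1.1·√(2π)))·exp(−(5.9−6.9)²/(2·1.1²)) = 0.362675·exp(-0.41322) = 0.239915
  p_C = (1/(1.2·√(2π)))·exp(−(5.9−8.9)²/(2·1.2²)) = 0.332452·exp(-3.12500) = 0.0146069
Unnormalised posteriors:
  π_A·p_A = 0.31 × 0.327866 = 0.101639
  π_B·p_B = 0.54 × 0.239915 = 0.129554
  π_C·p_C = 0.15 × 0.0146069 = 0.00219104
Denominator: 0.101639 + 0.129554 + 0.00219104 = 0.233384
P(Cluster C | 5.9) = 0.00219104 / 0.233384 ≈ 0.009

0.009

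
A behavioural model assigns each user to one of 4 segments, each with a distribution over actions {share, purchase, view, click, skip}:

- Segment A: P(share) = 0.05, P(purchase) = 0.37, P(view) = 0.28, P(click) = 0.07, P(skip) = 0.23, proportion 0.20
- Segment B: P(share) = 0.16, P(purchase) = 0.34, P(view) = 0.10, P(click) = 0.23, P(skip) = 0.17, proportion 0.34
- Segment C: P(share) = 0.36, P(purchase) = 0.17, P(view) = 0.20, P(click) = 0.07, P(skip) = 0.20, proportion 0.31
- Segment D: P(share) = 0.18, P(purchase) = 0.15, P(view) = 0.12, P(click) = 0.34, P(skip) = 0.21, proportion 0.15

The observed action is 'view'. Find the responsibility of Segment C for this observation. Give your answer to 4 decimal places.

0.3647

By Bayes' theorem, P(k | x) = π_k f_k(x) / Σ_j π_j f_j(x).
Categorical probabilities:
  p_A = 0.28
  p_B = 0.1
  p_C = 0.2
  p_D = 0.12
Prior × likelihood for each component:
  π_A·p_A = 0.20 × 0.28 = 0.056
  π_B·p_B = 0.34 × 0.1 = 0.034
  π_C·p_C = 0.31 × 0.2 = 0.062
  π_D·p_D = 0.15 × 0.12 = 0.018
Sum: 0.056 + 0.034 + 0.062 + 0.018 = 0.17
Responsibility of Segment C: 0.062 / 0.17 ≈ 0.3647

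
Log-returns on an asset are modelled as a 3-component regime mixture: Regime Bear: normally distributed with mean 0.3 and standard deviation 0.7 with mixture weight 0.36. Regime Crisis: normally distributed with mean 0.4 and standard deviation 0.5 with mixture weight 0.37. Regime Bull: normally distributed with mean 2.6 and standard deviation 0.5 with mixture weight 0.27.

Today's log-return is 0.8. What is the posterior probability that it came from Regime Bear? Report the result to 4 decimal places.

0.4254

By Bayes' theorem, P(k | x) = w_k f_k(x) / Σ_j w_j f_j(x).
Normal densities:
  p_Bear = 0.441593
  p_Crisis = 0.579383
  p_Bull = 0.0012238
Multiply by the mixture weights:
  w_Bear·p_Bear = 0.36 × 0.441593 = 0.158974
  w_Crisis·p_Crisis = 0.37 × 0.579383 = 0.214372
  w_Bull·p_Bull = 0.27 × 0.0012238 = 0.000330427
Evidence: 0.158974 + 0.214372 + 0.000330427 = 0.373676
So the posterior for Regime Bear is 0.158974 / 0.373676 ≈ 0.4254.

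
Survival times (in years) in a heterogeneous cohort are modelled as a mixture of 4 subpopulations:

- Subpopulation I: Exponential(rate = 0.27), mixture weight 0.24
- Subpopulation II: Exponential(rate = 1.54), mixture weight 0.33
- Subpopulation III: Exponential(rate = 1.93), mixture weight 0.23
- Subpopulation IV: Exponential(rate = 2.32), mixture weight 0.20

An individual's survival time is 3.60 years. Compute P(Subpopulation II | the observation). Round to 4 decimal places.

0.0735

The responsibility of component k is w_k f_k(x) divided by Σ_j w_j f_j(x).
Exponential densities:
  f_I = 0.102148
  f_II = 0.00602271
  f_III = 0.00185387
  f_IV = 0.000547344
Prior × likelihood for each component:
  w_I·f_I = 0.24 × 0.102148 = 0.0245155
  w_II·f_II = 0.33 × 0.00602271 = 0.0019875
  w_III·f_III = 0.23 × 0.00185387 = 0.00042639
  w_IV·f_IV = 0.20 × 0.000547344 = 0.000109469
Denominator: 0.0245155 + 0.0019875 + 0.00042639 + 0.000109469 = 0.0270389
P(Subpopulation II | 3.60 years) = 0.0019875 / 0.0270389 ≈ 0.0735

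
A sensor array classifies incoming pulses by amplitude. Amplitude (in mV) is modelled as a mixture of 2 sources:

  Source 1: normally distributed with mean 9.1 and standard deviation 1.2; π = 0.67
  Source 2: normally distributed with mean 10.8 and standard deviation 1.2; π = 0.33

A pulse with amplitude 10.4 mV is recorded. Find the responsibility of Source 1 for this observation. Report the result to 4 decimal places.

Apply Bayes' rule: the posterior for each component is proportional to its prior times its likelihood at x.
Normal densities:
  L_1 = (1/(1.2·√(2π)))·exp(−(10.4−9.1)²/(2·1.2²)) = 0.332452·exp(-0.58681) = 0.184877
  L_2 = (1/(1.2·√(2π)))·exp(−(10.4−10.8)²/(2·1.2²)) = 0.332452·exp(-0.05556) = 0.314486
Unnormalised posteriors:
  w_1·L_1 = 0.67 × 0.184877 = 0.123867
  w_2·L_2 = 0.33 × 0.314486 = 0.10378
Marginal: 0.123867 + 0.10378 = 0.227648
P(Source 1 | x) = 0.123867 / 0.227648 ≈ 0.5441

0.5441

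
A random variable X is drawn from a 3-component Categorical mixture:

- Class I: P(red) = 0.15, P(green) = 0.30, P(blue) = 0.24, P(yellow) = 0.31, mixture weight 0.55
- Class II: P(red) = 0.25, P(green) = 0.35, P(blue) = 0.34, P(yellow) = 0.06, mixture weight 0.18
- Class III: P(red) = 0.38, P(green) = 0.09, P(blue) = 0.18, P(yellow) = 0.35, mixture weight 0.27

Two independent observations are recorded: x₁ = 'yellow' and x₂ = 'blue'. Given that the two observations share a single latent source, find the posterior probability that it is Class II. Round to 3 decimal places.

0.060

By Bayes' theorem, P(k | x) = π_k f_k(x) / Σ_j π_j f_j(x).
Since both observations come from the same component, the likelihood for component k is f_k(x₁)·f_k(x₂).
  p_I = [0.31] × [0.24] = 0.0744
  p_II = [0.06] × [0.34] = 0.0204
  p_III = [0.35] × [0.18] = 0.063
Weight by the priors:
  π_I·p_I = 0.55 × 0.0744 = 0.04092
  π_II·p_II = 0.18 × 0.0204 = 0.003672
  π_III·p_III = 0.27 × 0.063 = 0.01701
Marginal: 0.04092 + 0.003672 + 0.01701 = 0.061602
P(Class II | x₁,x₂) = 0.003672 / 0.061602 ≈ 0.060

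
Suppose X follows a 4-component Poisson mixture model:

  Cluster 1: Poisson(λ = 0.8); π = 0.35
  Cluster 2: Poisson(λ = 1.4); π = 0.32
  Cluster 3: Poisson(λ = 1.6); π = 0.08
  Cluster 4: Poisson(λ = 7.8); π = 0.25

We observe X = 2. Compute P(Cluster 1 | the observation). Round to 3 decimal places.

0.332

P(component k | x) = w_k·f_k(x) / marginal(x), where marginal(x) = Σ_j w_j·f_j(x).
Poisson probabilities:
  f_1 = 0.143785
  f_2 = 0.241665
  f_3 = 0.258428
  f_4 = 0.0124641
Multiply by the mixture weights:
  w_1·f_1 = 0.35 × 0.143785 = 0.0503248
  w_2·f_2 = 0.32 × 0.241665 = 0.0773328
  w_3·f_3 = 0.08 × 0.258428 = 0.0206742
  w_4·f_4 = 0.25 × 0.0124641 = 0.00311603
Sum: 0.0503248 + 0.0773328 + 0.0206742 + 0.00311603 = 0.151448
Responsibility of Cluster 1: 0.0503248 / 0.151448 ≈ 0.332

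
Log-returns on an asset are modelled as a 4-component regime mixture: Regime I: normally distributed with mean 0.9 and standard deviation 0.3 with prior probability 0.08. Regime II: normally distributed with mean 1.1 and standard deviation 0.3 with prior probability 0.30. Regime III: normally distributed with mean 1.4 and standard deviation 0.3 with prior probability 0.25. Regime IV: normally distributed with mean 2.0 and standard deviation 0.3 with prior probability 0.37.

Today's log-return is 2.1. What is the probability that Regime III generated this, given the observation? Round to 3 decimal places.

0.045

Apply Bayes' rule: the posterior for each component is proportional to its prior times its likelihood at x.
Component likelihoods at x = 2.1:
  f_I = (1/(0.3·√(2π)))·exp(−(2.1−0.9)²/(2·0.3²)) = 1.329808·exp(-8.00000) = 0.000446101
  f_II = (1/(0.3·√(2π)))·exp(−(2.1−1.1)²/(2·0.3²)) = 1.329808·exp(-5.55556) = 0.00514093
  f_III = (1/(0.3·√(2π)))·exp(−(2.1−1.4)²/(2·0.3²)) = 1.329808·exp(-2.72222) = 0.0874063
  f_IV = (1/(0.3·√(2π)))·exp(−(2.1−2.0)²/(2·0.3²)) = 1.329808·exp(-0.05556) = 1.25794
Prior × likelihood for each component:
  P(Z=I)·f_I = 0.08 × 0.000446101 = 3.56881e-05
  P(Z=II)·f_II = 0.30 × 0.00514093 = 0.00154228
  P(Z=III)·f_III = 0.25 × 0.0874063 = 0.0218516
  P(Z=IV)·f_IV = 0.37 × 1.25794 = 0.465439
Denominator: 3.56881e-05 + 0.00154228 + 0.0218516 + 0.465439 = 0.488869
P(Regime III | x) = 0.0218516 / 0.488869 ≈ 0.045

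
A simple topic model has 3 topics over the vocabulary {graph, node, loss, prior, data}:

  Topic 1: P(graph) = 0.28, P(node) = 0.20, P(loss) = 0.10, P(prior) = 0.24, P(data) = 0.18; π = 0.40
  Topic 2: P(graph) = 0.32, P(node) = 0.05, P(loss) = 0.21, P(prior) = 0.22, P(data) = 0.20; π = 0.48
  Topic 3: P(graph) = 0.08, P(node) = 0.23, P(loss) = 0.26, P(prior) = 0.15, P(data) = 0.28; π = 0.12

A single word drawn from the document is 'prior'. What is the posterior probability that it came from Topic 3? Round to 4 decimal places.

Posterior ∝ prior × likelihood, so P(k | x) ∝ w_k f_k(x); normalise over all components.
Evaluate each component's likelihood at the observed value:
  L_1 = 0.24
  L_2 = 0.22
  L_3 = 0.15
Weight by the priors:
  w_1·L_1 = 0.40 × 0.24 = 0.096
  w_2·L_2 = 0.48 × 0.22 = 0.1056
  w_3·L_3 = 0.12 × 0.15 = 0.018
Marginal: 0.096 + 0.1056 + 0.018 = 0.2196
P(Topic 3 | the observation) ≈ 0.0820

0.0820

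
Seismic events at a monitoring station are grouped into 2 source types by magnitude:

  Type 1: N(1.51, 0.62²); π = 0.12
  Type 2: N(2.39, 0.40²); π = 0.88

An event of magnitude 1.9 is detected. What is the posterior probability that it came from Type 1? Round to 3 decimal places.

0.133

By Bayes' theorem, P(k | x) = w_k f_k(x) / Σ_j w_j f_j(x).
Evaluate each component's likelihood at the observed value:
  f_1 = (1/(0.62·√(2π)))·exp(−(1.9−1.51)²/(2·0.62²)) = 0.643455·exp(-0.19784) = 0.527955
  f_2 = (1/(0.40·√(2π)))·exp(−(1.9−2.39)²/(2·0.40²)) = 0.997356·exp(-0.75031) = 0.47097
Unnormalised posteriors:
  w_1·f_1 = 0.12 × 0.527955 = 0.0633546
  w_2·f_2 = 0.88 × 0.47097 = 0.414454
Marginal: 0.0633546 + 0.414454 = 0.477808
So the posterior for Type 1 is 0.0633546 / 0.477808 ≈ 0.133.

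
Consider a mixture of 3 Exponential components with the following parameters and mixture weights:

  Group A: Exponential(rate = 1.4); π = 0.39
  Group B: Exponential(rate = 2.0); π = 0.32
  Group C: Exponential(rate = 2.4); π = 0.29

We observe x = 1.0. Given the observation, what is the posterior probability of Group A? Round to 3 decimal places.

0.473

P(component k | x) = w_k·f_k(x) / marginal(x), where marginal(x) = Σ_j w_j·f_j(x).
Exponential densities:
  L_A = 1.4·e^(−1.4·1.0) = 1.4·e^(−1.4000) = 0.345236
  L_B = 2.0·e^(−2.0·1.0) = 2.0·e^(−2.0000) = 0.270671
  L_C = 2.4·e^(−2.4·1.0) = 2.4·e^(−2.4000) = 0.217723
Unnormalised posteriors:
  w_A·L_A = 0.39 × 0.345236 = 0.134642
  w_B·L_B = 0.32 × 0.270671 = 0.0866146
  w_C·L_C = 0.29 × 0.217723 = 0.0631397
Sum: 0.134642 + 0.0866146 + 0.0631397 = 0.284396
P(Group A | data) = 0.134642 / 0.284396 ≈ 0.473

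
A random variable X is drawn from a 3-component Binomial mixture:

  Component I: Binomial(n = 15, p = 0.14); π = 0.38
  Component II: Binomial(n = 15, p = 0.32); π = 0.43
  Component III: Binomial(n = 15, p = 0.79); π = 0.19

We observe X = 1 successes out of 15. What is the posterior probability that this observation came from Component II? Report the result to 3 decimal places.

P(component k | x) = π_k·f_k(x) / marginal(x), where marginal(x) = Σ_j π_j·f_j(x).
Binomial probabilities:
  L_I = C(15,1)·0.14^1·0.86^14 = 15·0.14·0.121054 = 0.254213
  L_II = C(15,1)·0.32^1·0.68^14 = 15·0.32·0.00451986 = 0.0216953
  L_III = C(15,1)·0.79^1·0.21^14 = 15·0.79·3.24392e-10 = 3.84405e-09
Multiply by the mixture weights:
  π_I·L_I = 0.38 × 0.254213 = 0.0966009
  π_II·L_II = 0.43 × 0.0216953 = 0.00932899
  π_III·L_III = 0.19 × 3.84405e-09 = 7.30369e-10
Normaliser: 0.0966009 + 0.00932899 + 7.30369e-10 = 0.10593
So the posterior for Component II is 0.00932899 / 0.10593 ≈ 0.088.

0.088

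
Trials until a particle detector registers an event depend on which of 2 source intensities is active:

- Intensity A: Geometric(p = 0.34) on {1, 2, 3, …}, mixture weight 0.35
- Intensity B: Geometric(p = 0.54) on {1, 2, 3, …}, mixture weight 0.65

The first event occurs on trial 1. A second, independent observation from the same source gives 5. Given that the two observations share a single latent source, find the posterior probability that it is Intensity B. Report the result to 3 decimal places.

The responsibility of component k is π_k f_k(x) divided by Σ_j π_j f_j(x).
Since both observations come from the same component, the likelihood for component k is f_k(x₁)·f_k(x₂).
  L_A = [0.34·(1−0.34)^0 = 0.34·1 = 0.34] × [0.0645141] = 0.0219348
  L_B = [0.54·(1−0.54)^0 = 0.54·1 = 0.54] × [0.0241783] = 0.0130563
Prior × likelihood for each component:
  π_A·L_A = 0.35 × 0.0219348 = 0.00767718
  π_B·L_B = 0.65 × 0.0130563 = 0.00848657
Normaliser: 0.00767718 + 0.00848657 = 0.0161637
Responsibility of Intensity B: 0.00848657 / 0.0161637 ≈ 0.525

0.525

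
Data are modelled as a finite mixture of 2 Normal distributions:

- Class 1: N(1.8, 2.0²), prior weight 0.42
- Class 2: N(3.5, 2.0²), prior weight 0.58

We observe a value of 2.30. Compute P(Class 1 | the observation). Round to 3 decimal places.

0.457

Apply Bayes' rule: the posterior for each component is proportional to its prior times its likelihood at x.
Evaluate each component's likelihood at the observed value:
  f_1 = (1/(2.0·√(2π)))·exp(−(2.30−1.8)²/(2·2.0²)) = 0.199471·exp(-0.03125) = 0.193334
  f_2 = (1/(2.0·√(2π)))·exp(−(2.30−3.5)²/(2·2.0²)) = 0.199471·exp(-0.18000) = 0.166612
Unnormalised posteriors:
  π_1·f_1 = 0.42 × 0.193334 = 0.0812003
  π_2·f_2 = 0.58 × 0.166612 = 0.0966351
Sum: 0.0812003 + 0.0966351 = 0.177835
So the posterior for Class 1 is 0.0812003 / 0.177835 ≈ 0.457.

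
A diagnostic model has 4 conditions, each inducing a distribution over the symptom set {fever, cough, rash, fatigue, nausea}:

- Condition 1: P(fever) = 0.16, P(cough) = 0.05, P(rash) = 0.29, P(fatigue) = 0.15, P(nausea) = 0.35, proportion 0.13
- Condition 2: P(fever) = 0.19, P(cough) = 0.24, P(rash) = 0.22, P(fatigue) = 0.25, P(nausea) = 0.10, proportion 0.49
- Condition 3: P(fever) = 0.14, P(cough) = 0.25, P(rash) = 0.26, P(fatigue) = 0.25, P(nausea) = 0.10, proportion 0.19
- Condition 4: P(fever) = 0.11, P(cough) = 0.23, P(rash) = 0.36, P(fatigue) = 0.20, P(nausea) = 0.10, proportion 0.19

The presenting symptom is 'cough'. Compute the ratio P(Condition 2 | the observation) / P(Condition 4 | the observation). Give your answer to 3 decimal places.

Since P(k|x) ∝ π_k f_k(x), the posterior odds are π_i f_i(x) / (π_j f_j(x)).
Categorical probabilities:
  L_1 = 0.05
  L_2 = 0.24
  L_3 = 0.25
  L_4 = 0.23
Posterior odds = (π_2·L_2) / (π_4·L_4) = (0.49·0.24) / (0.19·0.23) = 0.1176 / 0.0437 ≈ 2.691

2.691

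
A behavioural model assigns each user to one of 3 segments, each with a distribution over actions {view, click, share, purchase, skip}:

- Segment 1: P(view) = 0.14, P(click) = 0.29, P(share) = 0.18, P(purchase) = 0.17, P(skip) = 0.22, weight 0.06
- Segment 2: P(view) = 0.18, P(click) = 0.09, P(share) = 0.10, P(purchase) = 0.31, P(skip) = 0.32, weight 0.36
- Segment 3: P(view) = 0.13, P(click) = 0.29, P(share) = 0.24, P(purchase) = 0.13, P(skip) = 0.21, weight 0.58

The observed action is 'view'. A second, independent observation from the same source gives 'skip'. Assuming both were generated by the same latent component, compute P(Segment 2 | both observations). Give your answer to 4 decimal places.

P(component k | x) = w_k·f_k(x) / marginal(x), where marginal(x) = Σ_j w_j·f_j(x).
Since both observations come from the same component, the likelihood for component k is f_k(x₁)·f_k(x₂).
  p_1 = [0.14] × [0.22] = 0.0308
  p_2 = [0.18] × [0.32] = 0.0576
  p_3 = [0.13] × [0.21] = 0.0273
Weight by the priors:
  w_1·p_1 = 0.06 × 0.0308 = 0.001848
  w_2·p_2 = 0.36 × 0.0576 = 0.020736
  w_3·p_3 = 0.58 × 0.0273 = 0.015834
Evidence: 0.001848 + 0.020736 + 0.015834 = 0.038418
So the posterior for Segment 2 is 0.020736 / 0.038418 ≈ 0.5397.

0.5397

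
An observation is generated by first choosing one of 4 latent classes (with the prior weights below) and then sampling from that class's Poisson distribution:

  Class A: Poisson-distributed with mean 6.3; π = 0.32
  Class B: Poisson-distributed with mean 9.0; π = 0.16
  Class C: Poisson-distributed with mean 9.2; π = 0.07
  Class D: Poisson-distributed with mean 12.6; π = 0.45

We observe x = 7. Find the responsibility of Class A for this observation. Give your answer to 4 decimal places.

Apply Bayes' rule: the posterior for each component is proportional to its prior times its likelihood at x.
Component likelihoods at x = 7:
  L_A = e^(−6.3)·6.3^7/7! = 0.143515
  L_B = e^(−9.0)·9.0^7/7! = 0.117116
  L_C = e^(−9.2)·9.2^7/7! = 0.111834
  L_D = e^(−12.6)·12.6^7/7! = 0.0337328
Unnormalised posteriors:
  w_A·L_A = 0.32 × 0.143515 = 0.0459249
  w_B·L_B = 0.16 × 0.117116 = 0.0187386
  w_C·L_C = 0.07 × 0.111834 = 0.0078284
  w_D·L_D = 0.45 × 0.0337328 = 0.0151798
Denominator: 0.0459249 + 0.0187386 + 0.0078284 + 0.0151798 = 0.0876716
Responsibility of Class A: 0.0459249 / 0.0876716 ≈ 0.5238

0.5238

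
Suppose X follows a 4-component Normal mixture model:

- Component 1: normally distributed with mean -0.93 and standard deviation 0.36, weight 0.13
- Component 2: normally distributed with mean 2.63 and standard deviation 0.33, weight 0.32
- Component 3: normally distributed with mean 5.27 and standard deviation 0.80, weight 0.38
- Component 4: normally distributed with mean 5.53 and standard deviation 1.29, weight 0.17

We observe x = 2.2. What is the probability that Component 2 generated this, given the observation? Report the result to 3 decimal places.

P(component k | x) = π_k·f_k(x) / marginal(x), where marginal(x) = Σ_j π_j·f_j(x).
Evaluate each component's likelihood at the observed value:
  L_1 = (1/(0.36·√(2π)))·exp(−(2.2−-0.93)²/(2·0.36²)) = 1.108173·exp(-37.79668) = 4.26302e-17
  L_2 = (1/(0.33·√(2π)))·exp(−(2.2−2.63)²/(2·0.33²)) = 1.208916·exp(-0.84894) = 0.517255
  L_3 = (1/(0.80·√(2π)))·exp(−(2.2−5.27)²/(2·0.80²)) = 0.498678·exp(-7.36320) = 0.000316243
  L_4 = (1/(1.29·√(2π)))·exp(−(2.2−5.53)²/(2·1.29²)) = 0.309258·exp(-3.33180) = 0.0110494
Multiply by the mixture weights:
  π_1·L_1 = 0.13 × 4.26302e-17 = 5.54192e-18
  π_2·L_2 = 0.32 × 0.517255 = 0.165522
  π_3·L_3 = 0.38 × 0.000316243 = 0.000120173
  π_4·L_4 = 0.17 × 0.0110494 = 0.00187839
Marginal: 5.54192e-18 + 0.165522 + 0.000120173 + 0.00187839 = 0.16752
So the posterior for Component 2 is 0.165522 / 0.16752 ≈ 0.988.

0.988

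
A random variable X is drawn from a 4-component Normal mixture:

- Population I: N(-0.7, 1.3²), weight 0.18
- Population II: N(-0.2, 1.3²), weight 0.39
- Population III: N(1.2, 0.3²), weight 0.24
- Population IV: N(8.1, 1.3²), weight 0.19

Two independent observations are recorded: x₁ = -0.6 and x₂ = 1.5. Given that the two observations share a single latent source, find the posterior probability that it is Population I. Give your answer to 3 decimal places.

0.213

The responsibility of component k is P(Z=k) f_k(x) divided by Σ_j P(Z=j) f_j(x).
Since both observations come from the same component, the likelihood for component k is f_k(x₁)·f_k(x₂).
  L_I = [(1/(1.3·√(2π)))·exp(−(-0.6−-0.7)²/(2·1.3²)) = 0.306879·exp(-0.00296) = 0.305972] × [0.0732955] = 0.0224264
  L_II = [(1/(1.3·√(2π)))·exp(−(-0.6−-0.2)²/(2·1.3²)) = 0.306879·exp(-0.04734) = 0.29269] × [0.130506] = 0.038198
  L_III = [(1/(0.3·√(2π)))·exp(−(-0.6−1.2)²/(2·0.3²)) = 1.329808·exp(-18.00000) = 2.02529e-08] × [0.806569] = 1.63354e-08
  L_IV = [(1/(1.3·√(2π)))·exp(−(-0.6−8.1)²/(2·1.3²)) = 0.306879·exp(-22.39349) = 5.7756e-11] × [7.76184e-07] = 4.48293e-17
Prior × likelihood for each component:
  P(Z=I)·L_I = 0.18 × 0.0224264 = 0.00403675
  P(Z=II)·L_II = 0.39 × 0.038198 = 0.0148972
  P(Z=III)·L_III = 0.24 × 1.63354e-08 = 3.9205e-09
  P(Z=IV)·L_IV = 0.19 × 4.48293e-17 = 8.51756e-18
Sum: 0.00403675 + 0.0148972 + 3.9205e-09 + 8.51756e-18 = 0.018934
P(Population I | x₁, x₂) ≈ 0.213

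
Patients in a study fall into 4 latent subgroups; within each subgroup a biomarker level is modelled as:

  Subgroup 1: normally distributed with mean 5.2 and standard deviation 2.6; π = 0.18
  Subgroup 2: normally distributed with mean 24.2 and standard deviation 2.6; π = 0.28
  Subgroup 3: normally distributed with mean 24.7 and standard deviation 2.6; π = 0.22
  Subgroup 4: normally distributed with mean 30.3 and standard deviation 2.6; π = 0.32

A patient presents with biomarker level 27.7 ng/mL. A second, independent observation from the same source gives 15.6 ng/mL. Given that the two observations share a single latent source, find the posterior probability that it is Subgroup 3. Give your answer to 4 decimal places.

0.3418

Posterior ∝ prior × likelihood, so P(k | x) ∝ π_k f_k(x); normalise over all components.
Since both observations come from the same component, the likelihood for component k is f_k(x₁)·f_k(x₂).
  f_1 = [8.39432e-18] × [5.14732e-05] = 4.32082e-22
  f_2 = [0.0620066] × [0.000645901] = 4.00501e-05
  f_3 = [0.0788561] × [0.000335647] = 2.64678e-05
  f_4 = [0.0930657] × [1.75636e-08] = 1.63457e-09
Prior × likelihood for each component:
  π_1·f_1 = 0.18 × 4.32082e-22 = 7.77748e-23
  π_2·f_2 = 0.28 × 4.00501e-05 = 1.1214e-05
  π_3·f_3 = 0.22 × 2.64678e-05 = 5.82292e-06
  π_4·f_4 = 0.32 × 1.63457e-09 = 5.23061e-10
Evidence: 7.77748e-23 + 1.1214e-05 + 5.82292e-06 + 5.23061e-10 = 1.70375e-05
Responsibility of Subgroup 3: 5.82292e-06 / 1.70375e-05 ≈ 0.3418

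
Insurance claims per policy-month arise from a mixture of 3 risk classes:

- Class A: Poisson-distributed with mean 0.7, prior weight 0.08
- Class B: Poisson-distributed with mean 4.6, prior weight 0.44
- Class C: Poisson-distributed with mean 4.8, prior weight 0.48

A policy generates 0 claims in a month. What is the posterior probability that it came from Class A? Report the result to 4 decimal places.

0.8259

P(component k | x) = π_k·f_k(x) / marginal(x), where marginal(x) = Σ_j π_j·f_j(x).
Poisson probabilities:
  L_A = 0.496585
  L_B = 0.0100518
  L_C = 0.00822975
Weight by the priors:
  π_A·L_A = 0.08 × 0.496585 = 0.0397268
  π_B·L_B = 0.44 × 0.0100518 = 0.00442281
  π_C·L_C = 0.48 × 0.00822975 = 0.00395028
Sum: 0.0397268 + 0.00442281 + 0.00395028 = 0.0480999
Responsibility of Class A: 0.0397268 / 0.0480999 ≈ 0.8259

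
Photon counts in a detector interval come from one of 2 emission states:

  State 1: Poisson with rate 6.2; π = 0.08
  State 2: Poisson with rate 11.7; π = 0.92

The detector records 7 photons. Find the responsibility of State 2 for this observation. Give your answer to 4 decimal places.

0.8002

By Bayes' theorem, P(k | x) = π_k f_k(x) / Σ_j π_j f_j(x).
Evaluate each component's likelihood at the observed value:
  L_1 = e^(−6.2)·6.2^7/7! = 0.141803
  L_2 = e^(−11.7)·11.7^7/7! = 0.0493884
Prior × likelihood for each component:
  π_1·L_1 = 0.08 × 0.141803 = 0.0113442
  π_2·L_2 = 0.92 × 0.0493884 = 0.0454373
Marginal: 0.0113442 + 0.0454373 = 0.0567816
So the posterior for State 2 is 0.0454373 / 0.0567816 ≈ 0.8002.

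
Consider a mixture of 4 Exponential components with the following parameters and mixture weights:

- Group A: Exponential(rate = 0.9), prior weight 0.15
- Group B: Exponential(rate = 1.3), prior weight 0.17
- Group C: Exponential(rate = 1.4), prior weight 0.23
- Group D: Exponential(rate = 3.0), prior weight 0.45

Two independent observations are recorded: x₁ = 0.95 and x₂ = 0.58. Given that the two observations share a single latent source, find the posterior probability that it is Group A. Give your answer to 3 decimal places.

Apply Bayes' rule: the posterior for each component is proportional to its prior times its likelihood at x.
Since both observations come from the same component, the likelihood for component k is f_k(x₁)·f_k(x₂).
  p_A = [0.9·e^(−0.9·0.95) = 0.9·e^(−0.8550) = 0.382755] × [0.533999] = 0.204391
  p_B = [1.3·e^(−1.3·0.95) = 1.3·e^(−1.2350) = 0.378085] × [0.611625] = 0.231246
  p_C = [1.4·e^(−1.4·0.95) = 1.4·e^(−1.3300) = 0.370268] × [0.621557] = 0.230143
  p_D = [3.0·e^(−3.0·0.95) = 3.0·e^(−2.8500) = 0.173533] × [0.526561] = 0.0913757
Unnormalised posteriors:
  w_A·p_A = 0.15 × 0.204391 = 0.0306586
  w_B·p_B = 0.17 × 0.231246 = 0.0393119
  w_C·p_C = 0.23 × 0.230143 = 0.0529328
  w_D·p_D = 0.45 × 0.0913757 = 0.0411191
Marginal: 0.0306586 + 0.0393119 + 0.0529328 + 0.0411191 = 0.164022
Responsibility of Group A: 0.0306586 / 0.164022 ≈ 0.187

0.187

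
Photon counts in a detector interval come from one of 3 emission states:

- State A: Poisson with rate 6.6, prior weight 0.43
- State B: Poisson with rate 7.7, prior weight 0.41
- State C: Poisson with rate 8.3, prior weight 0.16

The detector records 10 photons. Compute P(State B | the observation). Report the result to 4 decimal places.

0.4699

Posterior ∝ prior × likelihood, so P(k | x) ∝ w_k f_k(x); normalise over all components.
Evaluate each component's likelihood at the observed value:
  p_A = e^(−6.6)·6.6^10/10! = 0.058794
  p_B = e^(−7.7)·7.7^10/10! = 0.0914275
  p_C = e^(−8.3)·8.3^10/10! = 0.106261
Weight by the priors:
  w_A·p_A = 0.43 × 0.058794 = 0.0252814
  w_B·p_B = 0.41 × 0.0914275 = 0.0374853
  w_C·p_C = 0.16 × 0.106261 = 0.0170018
Sum: 0.0252814 + 0.0374853 + 0.0170018 = 0.0797684
P(State B | the observation) = 0.0374853 / 0.0797684 ≈ 0.4699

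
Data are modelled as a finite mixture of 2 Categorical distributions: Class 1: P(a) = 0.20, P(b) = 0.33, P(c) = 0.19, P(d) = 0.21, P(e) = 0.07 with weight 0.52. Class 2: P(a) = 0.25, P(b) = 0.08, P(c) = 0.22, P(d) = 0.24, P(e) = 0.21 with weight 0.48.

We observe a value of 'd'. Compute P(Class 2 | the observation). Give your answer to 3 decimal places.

Apply Bayes' rule: the posterior for each component is proportional to its prior times its likelihood at x.
Categorical probabilities:
  L_1 = 0.21
  L_2 = 0.24
Multiply by the mixture weights:
  π_1·L_1 = 0.52 × 0.21 = 0.1092
  π_2·L_2 = 0.48 × 0.24 = 0.1152
Evidence: 0.1092 + 0.1152 = 0.2244
So the posterior for Class 2 is 0.1152 / 0.2244 ≈ 0.513.

0.513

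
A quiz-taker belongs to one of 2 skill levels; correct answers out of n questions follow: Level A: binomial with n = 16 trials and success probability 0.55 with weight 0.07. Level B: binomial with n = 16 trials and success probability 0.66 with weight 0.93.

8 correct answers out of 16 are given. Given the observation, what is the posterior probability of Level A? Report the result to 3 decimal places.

The responsibility of component k is w_k f_k(x) divided by Σ_j w_j f_j(x).
Evaluate each component's likelihood at the observed value:
  L_A = C(16,8)·0.55^8·0.45^8 = 12870·0.00837339·0.00168151 = 0.181209
  L_B = C(16,8)·0.66^8·0.34^8 = 12870·0.0360041·0.000178579 = 0.0827487
Prior × likelihood for each component:
  w_A·L_A = 0.07 × 0.181209 = 0.0126846
  w_B·L_B = 0.93 × 0.0827487 = 0.0769563
Marginal: 0.0126846 + 0.0769563 = 0.089641
P(Level A | data) = 0.0126846 / 0.089641 ≈ 0.142

0.142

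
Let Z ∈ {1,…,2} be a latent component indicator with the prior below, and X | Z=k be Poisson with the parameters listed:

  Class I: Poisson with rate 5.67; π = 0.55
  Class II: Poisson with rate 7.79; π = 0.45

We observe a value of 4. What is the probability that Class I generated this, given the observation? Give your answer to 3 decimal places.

0.741

Apply Bayes' rule: the posterior for each component is proportional to its prior times its likelihood at x.
Evaluate each component's likelihood at the observed value:
  p_I = e^(−5.67)·5.67^4/4! = 0.148481
  p_II = e^(−7.79)·7.79^4/4! = 0.0635016
Weight by the priors:
  π_I·p_I = 0.55 × 0.148481 = 0.0816646
  π_II·p_II = 0.45 × 0.0635016 = 0.0285757
Denominator: 0.0816646 + 0.0285757 = 0.11024
P(Class I | data) = 0.0816646 / 0.11024 ≈ 0.741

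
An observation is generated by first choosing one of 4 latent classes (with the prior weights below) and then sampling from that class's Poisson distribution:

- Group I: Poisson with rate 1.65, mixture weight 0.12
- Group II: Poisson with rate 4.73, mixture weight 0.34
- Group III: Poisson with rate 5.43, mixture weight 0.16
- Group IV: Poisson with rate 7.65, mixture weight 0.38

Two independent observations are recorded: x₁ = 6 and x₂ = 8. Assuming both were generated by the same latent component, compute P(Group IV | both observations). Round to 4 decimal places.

P(component k | x) = P(Z=k)·f_k(x) / marginal(x), where marginal(x) = Σ_j P(Z=j)·f_j(x).
Since both observations come from the same component, the likelihood for component k is f_k(x₁)·f_k(x₂).
  f_I = [e^(−1.65)·1.65^6/6! = 0.00538252] × [0.000261677] = 1.40848e-06
  f_II = [e^(−4.73)·4.73^6/6! = 0.137284] × [0.0548474] = 0.00752969
  f_III = [e^(−5.43)·5.43^6/6! = 0.156044] × [0.0821597] = 0.0128205
  f_IV = [e^(−7.65)·7.65^6/6! = 0.132521] × [0.13849] = 0.0183528
Prior × likelihood for each component:
  P(Z=I)·f_I = 0.12 × 1.40848e-06 = 1.69017e-07
  P(Z=II)·f_II = 0.34 × 0.00752969 = 0.00256009
  P(Z=III)·f_III = 0.16 × 0.0128205 = 0.00205129
  P(Z=IV)·f_IV = 0.38 × 0.0183528 = 0.00697405
Marginal: 1.69017e-07 + 0.00256009 + 0.00205129 + 0.00697405 = 0.0115856
P(Group IV | x) ≈ 0.6020

0.6020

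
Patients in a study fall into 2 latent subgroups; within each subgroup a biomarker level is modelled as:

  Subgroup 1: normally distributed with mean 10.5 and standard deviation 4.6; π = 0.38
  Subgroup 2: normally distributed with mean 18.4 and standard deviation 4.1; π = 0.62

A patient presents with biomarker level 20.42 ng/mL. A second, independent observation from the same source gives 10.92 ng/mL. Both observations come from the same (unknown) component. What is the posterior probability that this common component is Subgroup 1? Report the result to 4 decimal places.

The responsibility of component k is π_k f_k(x) divided by Σ_j π_j f_j(x).
Since both observations come from the same component, the likelihood for component k is f_k(x₁)·f_k(x₂).
  f_1 = [(1/(4.6·√(2π)))·exp(−(20.42−10.5)²/(2·4.6²)) = 0.086727·exp(-2.32529) = 0.00847794] × [0.0863658] = 0.000732204
  f_2 = [(1/(4.1·√(2π)))·exp(−(20.42−18.4)²/(2·4.1²)) = 0.097303·exp(-0.12137) = 0.086182] × [0.0184236] = 0.00158778
Multiply by the mixture weights:
  π_1·f_1 = 0.38 × 0.000732204 = 0.000278238
  π_2·f_2 = 0.62 × 0.00158778 = 0.000984423
Normaliser: 0.000278238 + 0.000984423 = 0.00126266
P(Subgroup 1 | x) ≈ 0.2204

0.2204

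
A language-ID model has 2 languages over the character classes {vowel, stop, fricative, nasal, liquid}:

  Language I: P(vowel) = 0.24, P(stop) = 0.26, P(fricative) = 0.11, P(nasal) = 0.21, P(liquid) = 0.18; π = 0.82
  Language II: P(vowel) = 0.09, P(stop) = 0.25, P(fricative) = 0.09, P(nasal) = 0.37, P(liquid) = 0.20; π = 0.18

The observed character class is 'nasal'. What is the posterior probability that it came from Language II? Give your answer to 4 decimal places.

0.2789

Apply Bayes' rule: the posterior for each component is proportional to its prior times its likelihood at x.
Evaluate each component's likelihood at the observed value:
  f_I = P(nasal | comp) = 0.21
  f_II = P(nasal | comp) = 0.37
Weight by the priors:
  P(Z=I)·f_I = 0.82 × 0.21 = 0.1722
  P(Z=II)·f_II = 0.18 × 0.37 = 0.0666
Evidence: 0.1722 + 0.0666 = 0.2388
P(Language II | x) ≈ 0.2789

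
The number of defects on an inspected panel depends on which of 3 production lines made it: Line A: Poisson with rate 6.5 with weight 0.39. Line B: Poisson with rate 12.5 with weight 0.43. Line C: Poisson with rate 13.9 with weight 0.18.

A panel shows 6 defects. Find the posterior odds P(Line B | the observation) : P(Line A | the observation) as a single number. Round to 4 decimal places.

0.1382

Since P(k|x) ∝ w_k f_k(x), the posterior odds are w_i f_i(x) / (w_j f_j(x)).
Component likelihoods at x = 6 defects:
  f_A = e^(−6.5)·6.5^6/6! = 0.157483
  f_B = e^(−12.5)·12.5^6/6! = 0.0197445
  f_C = e^(−13.9)·13.9^6/6! = 0.00920583
0.00849014 / 0.0614183 ≈ 0.1382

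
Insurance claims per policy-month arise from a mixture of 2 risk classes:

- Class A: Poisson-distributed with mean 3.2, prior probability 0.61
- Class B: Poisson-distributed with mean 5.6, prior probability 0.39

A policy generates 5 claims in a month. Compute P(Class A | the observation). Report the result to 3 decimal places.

0.512

Apply Bayes' rule: the posterior for each component is proportional to its prior times its likelihood at x.
Component likelihoods at x = 5 claims:
  f_A = e^(−3.2)·3.2^5/5! = 0.113979
  f_B = e^(−5.6)·5.6^5/5! = 0.169711
Unnormalised posteriors:
  P(Z=A)·f_A = 0.61 × 0.113979 = 0.0695274
  P(Z=B)·f_B = 0.39 × 0.169711 = 0.0661873
Evidence: 0.0695274 + 0.0661873 = 0.135715
P(Class A | the observation) = 0.0695274 / 0.135715 ≈ 0.512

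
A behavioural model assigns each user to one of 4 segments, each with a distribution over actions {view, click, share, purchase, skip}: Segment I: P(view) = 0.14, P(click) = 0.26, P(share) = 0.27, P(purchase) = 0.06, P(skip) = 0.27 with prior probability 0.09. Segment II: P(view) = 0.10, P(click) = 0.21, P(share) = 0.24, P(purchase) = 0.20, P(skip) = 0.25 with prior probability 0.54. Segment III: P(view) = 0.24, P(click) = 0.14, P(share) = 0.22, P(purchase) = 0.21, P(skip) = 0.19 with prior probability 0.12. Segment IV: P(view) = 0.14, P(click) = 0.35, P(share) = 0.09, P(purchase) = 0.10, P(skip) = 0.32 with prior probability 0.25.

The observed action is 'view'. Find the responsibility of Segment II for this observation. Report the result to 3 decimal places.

0.414

The responsibility of component k is w_k f_k(x) divided by Σ_j w_j f_j(x).
Categorical probabilities:
  f_I = P(view | comp) = 0.14
  f_II = P(view | comp) = 0.10
  f_III = P(view | comp) = 0.24
  f_IV = P(view | comp) = 0.14
Unnormalised posteriors:
  w_I·f_I = 0.09 × 0.14 = 0.0126
  w_II·f_II = 0.54 × 0.1 = 0.054
  w_III·f_III = 0.12 × 0.24 = 0.0288
  w_IV·f_IV = 0.25 × 0.14 = 0.035
Sum: 0.0126 + 0.054 + 0.0288 + 0.035 = 0.1304
P(Segment II | the observation) ≈ 0.414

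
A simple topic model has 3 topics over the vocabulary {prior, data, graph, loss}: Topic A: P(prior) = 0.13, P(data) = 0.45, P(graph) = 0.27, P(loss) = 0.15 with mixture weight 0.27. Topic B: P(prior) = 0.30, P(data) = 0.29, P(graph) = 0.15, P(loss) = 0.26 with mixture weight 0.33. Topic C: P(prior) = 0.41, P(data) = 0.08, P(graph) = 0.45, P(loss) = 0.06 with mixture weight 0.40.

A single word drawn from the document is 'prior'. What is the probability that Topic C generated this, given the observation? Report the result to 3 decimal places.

0.550

Apply Bayes' rule: the posterior for each component is proportional to its prior times its likelihood at x.
Component likelihoods at x = 'prior':
  L_A = P(prior | comp) = 0.13
  L_B = P(prior | comp) = 0.30
  L_C = P(prior | comp) = 0.41
Unnormalised posteriors:
  w_A·L_A = 0.27 × 0.13 = 0.0351
  w_B·L_B = 0.33 × 0.3 = 0.099
  w_C·L_C = 0.40 × 0.41 = 0.164
Evidence: 0.0351 + 0.099 + 0.164 = 0.2981
P(Topic C | 'prior') = 0.164 / 0.2981 ≈ 0.550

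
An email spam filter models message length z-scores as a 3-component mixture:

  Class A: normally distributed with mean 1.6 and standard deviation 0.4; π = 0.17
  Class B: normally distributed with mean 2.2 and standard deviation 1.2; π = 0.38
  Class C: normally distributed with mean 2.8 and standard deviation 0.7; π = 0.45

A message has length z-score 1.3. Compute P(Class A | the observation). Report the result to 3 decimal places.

0.514

Posterior ∝ prior × likelihood, so P(k | x) ∝ w_k f_k(x); normalise over all components.
Evaluate each component's likelihood at the observed value:
  p_A = (1/(0.4·√(2π)))·exp(−(1.3−1.6)²/(2·0.4²)) = 0.997356·exp(-0.28125) = 0.752844
  p_B = (1/(1.2·√(2π)))·exp(−(1.3−2.2)²/(2·1.2²)) = 0.332452·exp(-0.28125) = 0.250948
  p_C = (1/(0.7·√(2π)))·exp(−(1.3−2.8)²/(2·0.7²)) = 0.569918·exp(-2.29592) = 0.057373
Multiply by the mixture weights:
  w_A·p_A = 0.17 × 0.752844 = 0.127983
  w_B·p_B = 0.38 × 0.250948 = 0.0953602
  w_C·p_C = 0.45 × 0.057373 = 0.0258178
Denominator: 0.127983 + 0.0953602 + 0.0258178 = 0.249161
So the posterior for Class A is 0.127983 / 0.249161 ≈ 0.514.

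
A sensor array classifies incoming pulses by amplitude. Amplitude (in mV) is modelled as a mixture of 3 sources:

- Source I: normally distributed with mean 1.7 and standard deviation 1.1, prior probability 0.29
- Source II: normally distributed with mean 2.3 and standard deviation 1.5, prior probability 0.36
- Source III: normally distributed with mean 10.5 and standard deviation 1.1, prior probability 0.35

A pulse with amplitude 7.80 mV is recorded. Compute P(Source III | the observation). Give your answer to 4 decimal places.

Apply Bayes' rule: the posterior for each component is proportional to its prior times its likelihood at x.
Component likelihoods at x = 7.80 mV:
  L_I = (1/(1.1·√(2π)))·exp(−(7.80−1.7)²/(2·1.1²)) = 0.362675·exp(-15.37603) = 7.61712e-08
  L_II = (1/(1.5·√(2π)))·exp(−(7.80−2.3)²/(2·1.5²)) = 0.265962·exp(-6.72222) = 0.00032018
  L_III = (1/(1.1·√(2π)))·exp(−(7.80−10.5)²/(2·1.1²)) = 0.362675·exp(-3.01240) = 0.0178341
Weight by the priors:
  P(Z=I)·L_I = 0.29 × 7.61712e-08 = 2.20897e-08
  P(Z=II)·L_II = 0.36 × 0.00032018 = 0.000115265
  P(Z=III)·L_III = 0.35 × 0.0178341 = 0.00624192
Denominator: 2.20897e-08 + 0.000115265 + 0.00624192 = 0.00635721
So the posterior for Source III is 0.00624192 / 0.00635721 ≈ 0.9819.

0.9819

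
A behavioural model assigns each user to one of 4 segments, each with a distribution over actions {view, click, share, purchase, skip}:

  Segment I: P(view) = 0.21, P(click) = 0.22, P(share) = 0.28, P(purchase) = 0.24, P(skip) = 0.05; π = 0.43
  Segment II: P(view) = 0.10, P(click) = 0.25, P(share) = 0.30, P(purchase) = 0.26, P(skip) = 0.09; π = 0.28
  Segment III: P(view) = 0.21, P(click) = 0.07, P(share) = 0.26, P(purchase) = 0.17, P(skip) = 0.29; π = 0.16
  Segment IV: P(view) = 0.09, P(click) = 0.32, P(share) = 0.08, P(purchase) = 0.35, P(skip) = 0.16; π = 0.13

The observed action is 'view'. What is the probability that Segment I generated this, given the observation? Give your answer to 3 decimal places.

Apply Bayes' rule: the posterior for each component is proportional to its prior times its likelihood at x.
Categorical probabilities:
  L_I = 0.21
  L_II = 0.1
  L_III = 0.21
  L_IV = 0.09
Weight by the priors:
  π_I·L_I = 0.43 × 0.21 = 0.0903
  π_II·L_II = 0.28 × 0.1 = 0.028
  π_III·L_III = 0.16 × 0.21 = 0.0336
  π_IV·L_IV = 0.13 × 0.09 = 0.0117
Denominator: 0.0903 + 0.028 + 0.0336 + 0.0117 = 0.1636
Responsibility of Segment I: 0.0903 / 0.1636 ≈ 0.552

0.552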